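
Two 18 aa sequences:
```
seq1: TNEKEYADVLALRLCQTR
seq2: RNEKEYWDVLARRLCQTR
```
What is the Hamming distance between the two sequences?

3

Mismatches (1-based): position 1: T→R; position 7: A→W; position 12: L→R.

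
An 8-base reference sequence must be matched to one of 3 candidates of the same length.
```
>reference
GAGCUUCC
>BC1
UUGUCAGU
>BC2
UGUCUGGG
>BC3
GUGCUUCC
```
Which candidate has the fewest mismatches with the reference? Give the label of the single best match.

BC3

Hamming distances to reference — BC1: 7; BC2: 6; BC3: 1.
Smallest is BC3 with 1 mismatch.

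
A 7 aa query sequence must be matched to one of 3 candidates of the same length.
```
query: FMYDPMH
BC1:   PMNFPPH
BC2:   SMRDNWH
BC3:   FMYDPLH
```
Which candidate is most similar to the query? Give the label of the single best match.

BC3

Hamming distances to query — BC1: 4; BC2: 4; BC3: 1.
Smallest is BC3 with 1 mismatch.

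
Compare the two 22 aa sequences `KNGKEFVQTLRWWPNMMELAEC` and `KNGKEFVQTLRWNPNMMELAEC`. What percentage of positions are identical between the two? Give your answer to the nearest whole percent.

1 position differs (13), so 21 of 22 match: 21/22 = 95.45%.

95%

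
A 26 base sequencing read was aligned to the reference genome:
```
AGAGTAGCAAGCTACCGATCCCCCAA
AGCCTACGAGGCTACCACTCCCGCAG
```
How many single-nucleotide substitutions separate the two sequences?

9

Comparing position by position, 9 sites differ: 3 (A/C), 4 (G/C), 7 (G/C), 8 (C/G), 10 (A/G), 17 (G/A), 18 (A/C), 23 (C/G), 26 (A/G).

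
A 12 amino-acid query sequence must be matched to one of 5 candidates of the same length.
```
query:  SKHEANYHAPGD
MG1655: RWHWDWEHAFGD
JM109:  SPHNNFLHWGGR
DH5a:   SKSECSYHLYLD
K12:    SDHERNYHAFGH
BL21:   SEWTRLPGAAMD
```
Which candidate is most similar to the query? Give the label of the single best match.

MG1655 differs at 7 positions; JM109 differs at 8 positions; DH5a differs at 6 positions; K12 differs at 4 positions; BL21 differs at 9 positions. The closest is K12.

K12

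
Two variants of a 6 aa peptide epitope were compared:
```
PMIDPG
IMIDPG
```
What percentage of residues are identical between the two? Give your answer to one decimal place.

Mismatch at position 1 (1-based): 1 of 6.
Identical positions: 5/6 = 83.33% → 83.3%.

83.3%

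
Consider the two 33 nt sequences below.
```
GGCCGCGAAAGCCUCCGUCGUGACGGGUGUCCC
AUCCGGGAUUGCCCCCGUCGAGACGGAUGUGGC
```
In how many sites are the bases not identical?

Comparing position by position, 10 sites differ: 1 (G/A), 2 (G/U), 6 (C/G), 9 (A/U), 10 (A/U), 14 (U/C), 21 (U/A), 27 (G/A), 31 (C/G), 32 (C/G).

10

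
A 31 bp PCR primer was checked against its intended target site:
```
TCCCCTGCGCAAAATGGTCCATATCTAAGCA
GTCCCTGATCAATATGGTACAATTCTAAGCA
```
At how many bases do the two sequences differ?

Comparing position by position, 8 bases differ: 1 (T/G), 2 (C/T), 8 (C/A), 9 (G/T), 13 (A/T), 19 (C/A), 22 (T/A), 23 (A/T).

8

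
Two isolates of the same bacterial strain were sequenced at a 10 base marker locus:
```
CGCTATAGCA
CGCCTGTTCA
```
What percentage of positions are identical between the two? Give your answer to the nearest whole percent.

50%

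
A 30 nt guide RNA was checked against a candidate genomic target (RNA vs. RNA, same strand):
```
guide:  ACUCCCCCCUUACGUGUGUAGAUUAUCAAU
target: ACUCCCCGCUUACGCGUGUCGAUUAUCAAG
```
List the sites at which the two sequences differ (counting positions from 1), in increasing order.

Differences at site 8 (C→G), site 15 (U→C), site 20 (A→C), site 30 (U→G).

8, 15, 20, 30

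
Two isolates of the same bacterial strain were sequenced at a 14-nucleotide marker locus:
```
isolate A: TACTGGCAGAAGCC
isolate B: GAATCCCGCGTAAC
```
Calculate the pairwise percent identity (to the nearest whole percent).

Mismatches at positions 1, 3, 5, 6, 8, 9, 10, 11, 12, 13 (1-based): 10 of 14.
Identical positions: 4/14 = 28.57% → 29%.

29%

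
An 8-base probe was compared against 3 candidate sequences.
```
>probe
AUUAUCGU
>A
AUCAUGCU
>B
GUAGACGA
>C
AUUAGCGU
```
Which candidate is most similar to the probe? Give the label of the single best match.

C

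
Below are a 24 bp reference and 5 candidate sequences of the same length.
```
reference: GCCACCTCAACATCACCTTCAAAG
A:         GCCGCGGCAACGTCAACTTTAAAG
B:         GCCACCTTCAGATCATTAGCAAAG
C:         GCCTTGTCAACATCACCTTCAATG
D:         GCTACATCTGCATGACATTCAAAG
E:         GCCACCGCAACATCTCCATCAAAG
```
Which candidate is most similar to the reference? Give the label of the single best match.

E

Hamming distances to reference — A: 6; B: 7; C: 4; D: 6; E: 3.
Smallest is E with 3 mismatches.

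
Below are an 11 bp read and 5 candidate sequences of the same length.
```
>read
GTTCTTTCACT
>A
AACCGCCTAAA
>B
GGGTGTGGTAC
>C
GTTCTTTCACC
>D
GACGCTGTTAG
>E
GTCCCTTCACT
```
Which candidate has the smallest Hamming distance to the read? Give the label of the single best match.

A differs at 9 positions; B differs at 9 positions; C differs at 1 position; D differs at 9 positions; E differs at 2 positions. The closest is C.

C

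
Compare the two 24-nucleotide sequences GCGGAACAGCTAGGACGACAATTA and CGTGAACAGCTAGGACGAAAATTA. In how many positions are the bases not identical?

Mismatches (1-based): position 1: G→C; position 2: C→G; position 3: G→T; position 19: C→A.

4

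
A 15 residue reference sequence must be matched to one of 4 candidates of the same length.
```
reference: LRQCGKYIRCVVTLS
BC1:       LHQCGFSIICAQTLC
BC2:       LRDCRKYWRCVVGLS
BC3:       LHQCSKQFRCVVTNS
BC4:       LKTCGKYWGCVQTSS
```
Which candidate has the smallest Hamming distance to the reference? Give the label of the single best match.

BC2

BC1 differs at 7 positions; BC2 differs at 4 positions; BC3 differs at 5 positions; BC4 differs at 6 positions. The closest is BC2.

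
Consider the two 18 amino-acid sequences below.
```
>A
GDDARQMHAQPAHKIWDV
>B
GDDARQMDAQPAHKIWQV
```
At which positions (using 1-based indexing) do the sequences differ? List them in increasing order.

8, 17

Scanning 1-based: 8: H/D; 17: D/Q.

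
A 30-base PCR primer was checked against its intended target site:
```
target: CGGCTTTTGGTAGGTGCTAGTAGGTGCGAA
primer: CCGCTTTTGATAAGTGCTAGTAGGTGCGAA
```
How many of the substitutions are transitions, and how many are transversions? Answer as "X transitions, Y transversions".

2 transitions, 1 transversion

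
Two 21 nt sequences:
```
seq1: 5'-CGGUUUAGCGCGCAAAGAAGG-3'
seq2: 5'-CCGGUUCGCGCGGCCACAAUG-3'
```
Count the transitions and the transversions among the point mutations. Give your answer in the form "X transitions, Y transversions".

Transitions (purine↔purine or pyrimidine↔pyrimidine): none.
Transversions (purine↔pyrimidine): 2 G→C, 4 U→G, 7 A→C, 13 C→G, 14 A→C, 15 A→C, 17 G→C, 20 G→U.

0 transitions, 8 transversions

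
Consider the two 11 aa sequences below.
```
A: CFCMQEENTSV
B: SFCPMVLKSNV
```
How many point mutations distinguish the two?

8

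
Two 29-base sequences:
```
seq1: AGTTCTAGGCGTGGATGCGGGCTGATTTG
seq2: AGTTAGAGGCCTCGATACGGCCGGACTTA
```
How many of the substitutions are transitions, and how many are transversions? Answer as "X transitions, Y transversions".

Transitions (purine↔purine or pyrimidine↔pyrimidine): 17 G→A, 26 T→C, 29 G→A.
Transversions (purine↔pyrimidine): 5 C→A, 6 T→G, 11 G→C, 13 G→C, 21 G→C, 23 T→G.

3 transitions, 6 transversions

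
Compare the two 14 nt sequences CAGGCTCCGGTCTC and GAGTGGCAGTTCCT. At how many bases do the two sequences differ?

Comparing position by position, 8 bases differ: 1 (C/G), 4 (G/T), 5 (C/G), 6 (T/G), 8 (C/A), 10 (G/T), 13 (T/C), 14 (C/T).

8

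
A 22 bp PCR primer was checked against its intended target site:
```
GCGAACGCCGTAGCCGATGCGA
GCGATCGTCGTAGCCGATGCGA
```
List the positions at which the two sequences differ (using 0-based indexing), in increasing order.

4, 7

Scanning 0-based: 4: A/T; 7: C/T.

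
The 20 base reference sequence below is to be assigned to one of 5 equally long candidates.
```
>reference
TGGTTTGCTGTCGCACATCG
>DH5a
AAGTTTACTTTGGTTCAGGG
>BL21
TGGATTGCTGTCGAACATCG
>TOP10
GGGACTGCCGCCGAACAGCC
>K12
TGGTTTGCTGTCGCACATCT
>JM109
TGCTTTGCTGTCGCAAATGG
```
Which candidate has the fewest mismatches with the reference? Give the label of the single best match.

K12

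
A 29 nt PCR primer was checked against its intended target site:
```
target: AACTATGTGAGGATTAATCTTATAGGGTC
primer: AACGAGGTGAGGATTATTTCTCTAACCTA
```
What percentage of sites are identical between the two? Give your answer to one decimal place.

65.5%

Mismatches at positions 4, 6, 17, 19, 20, 22, 25, 26, 27, 29 (1-based): 10 of 29.
Identical positions: 19/29 = 65.52% → 65.5%.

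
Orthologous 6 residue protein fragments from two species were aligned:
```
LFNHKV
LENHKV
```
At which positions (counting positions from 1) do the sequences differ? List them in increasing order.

Scanning 1-based: 2: F/E.

2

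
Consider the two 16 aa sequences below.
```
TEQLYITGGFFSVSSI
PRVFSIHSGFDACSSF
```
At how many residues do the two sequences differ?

The sequences differ at residues 1, 2, 3, 4, 5, 7, 8, 11, 12, 13, 16 (1-based) — 11 in total.

11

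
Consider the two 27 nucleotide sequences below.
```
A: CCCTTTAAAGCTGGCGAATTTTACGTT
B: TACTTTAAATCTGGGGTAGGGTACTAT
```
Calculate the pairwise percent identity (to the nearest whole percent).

Mismatches at positions 1, 2, 10, 15, 17, 19, 20, 21, 25, 26 (1-based): 10 of 27.
Identical positions: 17/27 = 62.96% → 63%.

63%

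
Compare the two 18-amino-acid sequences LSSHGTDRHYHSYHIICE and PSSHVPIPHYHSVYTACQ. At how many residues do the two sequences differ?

10

Comparing position by position, 10 residues differ: 1 (L/P), 5 (G/V), 6 (T/P), 7 (D/I), 8 (R/P), 13 (Y/V), 14 (H/Y), 15 (I/T), 16 (I/A), 18 (E/Q).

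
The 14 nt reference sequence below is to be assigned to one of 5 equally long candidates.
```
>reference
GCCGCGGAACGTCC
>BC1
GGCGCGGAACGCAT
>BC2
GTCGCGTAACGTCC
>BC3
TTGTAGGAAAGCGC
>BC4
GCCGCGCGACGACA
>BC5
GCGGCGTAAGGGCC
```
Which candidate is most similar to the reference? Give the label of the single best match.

BC1 differs at 4 sites; BC2 differs at 2 sites; BC3 differs at 8 sites; BC4 differs at 4 sites; BC5 differs at 4 sites. The closest is BC2.

BC2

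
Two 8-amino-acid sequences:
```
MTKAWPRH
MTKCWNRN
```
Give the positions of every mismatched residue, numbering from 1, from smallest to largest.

4, 6, 8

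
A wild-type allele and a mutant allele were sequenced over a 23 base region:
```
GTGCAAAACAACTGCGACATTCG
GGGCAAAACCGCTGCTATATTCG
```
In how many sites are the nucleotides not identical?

5

Mismatches (1-based): site 2: T→G; site 10: A→C; site 11: A→G; site 16: G→T; site 18: C→T.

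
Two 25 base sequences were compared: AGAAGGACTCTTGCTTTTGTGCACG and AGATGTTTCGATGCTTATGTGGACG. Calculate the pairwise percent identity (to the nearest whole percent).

9 positions differ (4, 6, 7, 8, 9, 10, 11, 17, 22), so 16 of 25 match: 16/25 = 64%.

64%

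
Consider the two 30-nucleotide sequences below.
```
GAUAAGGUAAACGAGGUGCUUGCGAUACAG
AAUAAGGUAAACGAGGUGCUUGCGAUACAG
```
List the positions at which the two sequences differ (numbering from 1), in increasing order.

1

Scanning 1-based: 1: G/A.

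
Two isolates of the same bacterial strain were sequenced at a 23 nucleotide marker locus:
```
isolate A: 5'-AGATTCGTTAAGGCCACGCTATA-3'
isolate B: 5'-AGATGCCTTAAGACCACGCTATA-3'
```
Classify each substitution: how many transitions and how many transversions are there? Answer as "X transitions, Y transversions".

Mismatches (1-based):
position 5: T→G (pyrimidine→purine, transversion)
position 7: G→C (purine→pyrimidine, transversion)
position 13: G→A (purine→purine, transition)

1 transition, 2 transversions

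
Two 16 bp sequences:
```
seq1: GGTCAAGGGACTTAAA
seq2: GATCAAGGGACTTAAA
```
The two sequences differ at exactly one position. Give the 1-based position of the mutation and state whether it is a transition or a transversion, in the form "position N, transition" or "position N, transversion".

position 2, transition

The sequences differ only at position 2: G→A (purine→purine), a transition.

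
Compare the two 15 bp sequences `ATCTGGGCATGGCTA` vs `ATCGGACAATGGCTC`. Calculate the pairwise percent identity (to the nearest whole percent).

67%

Mismatches at positions 4, 6, 7, 8, 15 (1-based): 5 of 15.
Identical positions: 10/15 = 66.67% → 67%.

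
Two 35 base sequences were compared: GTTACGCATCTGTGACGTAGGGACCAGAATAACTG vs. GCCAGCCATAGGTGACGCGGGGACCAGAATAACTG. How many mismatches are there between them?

8

The sequences differ at bases 2, 3, 5, 6, 10, 11, 18, 19 (1-based) — 8 in total.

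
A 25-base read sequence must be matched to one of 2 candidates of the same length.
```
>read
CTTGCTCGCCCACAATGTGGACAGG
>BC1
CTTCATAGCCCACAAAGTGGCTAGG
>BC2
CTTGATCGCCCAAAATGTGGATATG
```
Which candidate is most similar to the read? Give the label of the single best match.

BC2

Hamming distances to read — BC1: 6; BC2: 4.
Smallest is BC2 with 4 mismatches.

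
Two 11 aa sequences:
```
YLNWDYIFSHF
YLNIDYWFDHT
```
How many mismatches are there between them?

Comparing position by position, 4 residues differ: 4 (W/I), 7 (I/W), 9 (S/D), 11 (F/T).

4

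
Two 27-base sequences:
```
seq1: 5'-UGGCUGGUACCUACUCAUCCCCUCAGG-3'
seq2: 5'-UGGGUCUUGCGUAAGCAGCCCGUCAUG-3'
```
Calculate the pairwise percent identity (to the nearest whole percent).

10 positions differ (4, 6, 7, 9, 11, 14, 15, 18, 22, 26), so 17 of 27 match: 17/27 = 62.96%.

63%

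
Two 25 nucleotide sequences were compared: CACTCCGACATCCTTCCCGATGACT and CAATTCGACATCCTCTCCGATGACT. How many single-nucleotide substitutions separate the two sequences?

The sequences differ at bases 3, 5, 15, 16 (1-based) — 4 in total.

4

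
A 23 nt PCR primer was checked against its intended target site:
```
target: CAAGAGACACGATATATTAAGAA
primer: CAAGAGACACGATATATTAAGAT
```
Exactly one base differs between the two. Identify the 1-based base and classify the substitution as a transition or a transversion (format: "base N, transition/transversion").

base 23, transversion

Base 23 changes A→T. A is a purine and T is a pyrimidine, so this is a transversion.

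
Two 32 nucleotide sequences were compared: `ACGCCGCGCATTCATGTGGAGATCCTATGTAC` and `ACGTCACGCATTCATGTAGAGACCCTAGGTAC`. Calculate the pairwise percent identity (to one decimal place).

Mismatches at positions 4, 6, 18, 23, 28 (1-based): 5 of 32.
Identical positions: 27/32 = 84.38% → 84.4%.

84.4%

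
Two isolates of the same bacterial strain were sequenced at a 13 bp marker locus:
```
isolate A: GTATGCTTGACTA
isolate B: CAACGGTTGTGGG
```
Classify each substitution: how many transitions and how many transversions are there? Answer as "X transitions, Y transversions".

Mismatches (1-based):
position 1: G→C (purine→pyrimidine, transversion)
position 2: T→A (pyrimidine→purine, transversion)
position 4: T→C (pyrimidine→pyrimidine, transition)
position 6: C→G (pyrimidine→purine, transversion)
position 10: A→T (purine→pyrimidine, transversion)
position 11: C→G (pyrimidine→purine, transversion)
position 12: T→G (pyrimidine→purine, transversion)
position 13: A→G (purine→purine, transition)

2 transitions, 6 transversions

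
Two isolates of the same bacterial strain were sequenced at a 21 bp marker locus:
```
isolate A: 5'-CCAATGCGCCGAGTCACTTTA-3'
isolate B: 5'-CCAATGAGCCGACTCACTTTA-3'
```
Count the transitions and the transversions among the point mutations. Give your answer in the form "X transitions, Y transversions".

Mismatches (1-based):
site 7: C→A (pyrimidine→purine, transversion)
site 13: G→C (purine→pyrimidine, transversion)

0 transitions, 2 transversions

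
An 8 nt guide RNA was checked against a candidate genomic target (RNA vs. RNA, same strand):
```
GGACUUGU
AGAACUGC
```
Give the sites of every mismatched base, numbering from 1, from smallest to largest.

Scanning 1-based: 1: G/A; 4: C/A; 5: U/C; 8: U/C.

1, 4, 5, 8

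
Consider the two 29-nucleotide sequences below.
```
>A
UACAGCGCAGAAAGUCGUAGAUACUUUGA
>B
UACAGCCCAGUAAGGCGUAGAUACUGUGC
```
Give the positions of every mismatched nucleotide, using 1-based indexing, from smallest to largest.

7, 11, 15, 26, 29

Scanning 1-based: 7: G/C; 11: A/U; 15: U/G; 26: U/G; 29: A/C.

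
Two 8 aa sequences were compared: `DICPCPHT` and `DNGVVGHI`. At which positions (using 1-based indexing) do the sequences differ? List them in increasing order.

Differences at position 2 (I→N), position 3 (C→G), position 4 (P→V), position 5 (C→V), position 6 (P→G), position 8 (T→I).

2, 3, 4, 5, 6, 8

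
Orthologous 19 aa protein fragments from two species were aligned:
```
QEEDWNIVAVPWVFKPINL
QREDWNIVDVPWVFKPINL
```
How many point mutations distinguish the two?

2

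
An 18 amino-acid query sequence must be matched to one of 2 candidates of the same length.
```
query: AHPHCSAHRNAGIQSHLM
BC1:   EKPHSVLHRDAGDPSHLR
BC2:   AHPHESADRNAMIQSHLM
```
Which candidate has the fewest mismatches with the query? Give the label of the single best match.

BC2

BC1 differs at 9 positions; BC2 differs at 3 positions. The closest is BC2.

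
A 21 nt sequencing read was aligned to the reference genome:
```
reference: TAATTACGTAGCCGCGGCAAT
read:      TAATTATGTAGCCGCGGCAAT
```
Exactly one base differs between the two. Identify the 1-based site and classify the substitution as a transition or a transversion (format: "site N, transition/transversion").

Site 7 changes C→T. C is a pyrimidine and T is a pyrimidine, so this is a transition.

site 7, transition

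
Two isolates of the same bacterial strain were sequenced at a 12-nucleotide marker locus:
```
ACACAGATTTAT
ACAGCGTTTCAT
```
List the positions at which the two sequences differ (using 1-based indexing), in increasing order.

4, 5, 7, 10

Scanning 1-based: 4: C/G; 5: A/C; 7: A/T; 10: T/C.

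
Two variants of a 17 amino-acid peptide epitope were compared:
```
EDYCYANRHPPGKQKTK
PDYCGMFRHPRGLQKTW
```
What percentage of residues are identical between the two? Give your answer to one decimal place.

58.8%

Mismatches at positions 1, 5, 6, 7, 11, 13, 17 (1-based): 7 of 17.
Identical positions: 10/17 = 58.82% → 58.8%.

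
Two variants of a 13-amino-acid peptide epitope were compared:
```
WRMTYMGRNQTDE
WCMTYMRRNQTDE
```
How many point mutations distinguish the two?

Comparing position by position, 2 residues differ: 2 (R/C), 7 (G/R).

2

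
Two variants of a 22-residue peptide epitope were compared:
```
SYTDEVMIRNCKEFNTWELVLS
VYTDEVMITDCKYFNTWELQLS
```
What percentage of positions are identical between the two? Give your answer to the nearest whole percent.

Mismatches at positions 1, 9, 10, 13, 20 (1-based): 5 of 22.
Identical positions: 17/22 = 77.27% → 77%.

77%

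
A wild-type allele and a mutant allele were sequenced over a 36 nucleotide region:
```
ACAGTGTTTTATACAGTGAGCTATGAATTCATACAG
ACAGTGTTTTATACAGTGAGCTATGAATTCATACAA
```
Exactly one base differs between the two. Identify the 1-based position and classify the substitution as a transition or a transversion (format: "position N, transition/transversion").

position 36, transition

The sequences differ only at position 36: G→A (purine→purine), a transition.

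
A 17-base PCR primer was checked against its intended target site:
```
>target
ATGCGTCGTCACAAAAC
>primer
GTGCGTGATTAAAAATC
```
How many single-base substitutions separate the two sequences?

The sequences differ at positions 1, 7, 8, 10, 12, 16 (1-based) — 6 in total.

6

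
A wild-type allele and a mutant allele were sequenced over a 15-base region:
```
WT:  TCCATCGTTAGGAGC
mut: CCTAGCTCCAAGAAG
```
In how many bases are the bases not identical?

Comparing position by position, 9 bases differ: 1 (T/C), 3 (C/T), 5 (T/G), 7 (G/T), 8 (T/C), 9 (T/C), 11 (G/A), 14 (G/A), 15 (C/G).

9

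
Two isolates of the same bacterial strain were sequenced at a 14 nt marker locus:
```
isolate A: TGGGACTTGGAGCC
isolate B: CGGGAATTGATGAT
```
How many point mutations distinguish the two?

Comparing position by position, 6 positions differ: 1 (T/C), 6 (C/A), 10 (G/A), 11 (A/T), 13 (C/A), 14 (C/T).

6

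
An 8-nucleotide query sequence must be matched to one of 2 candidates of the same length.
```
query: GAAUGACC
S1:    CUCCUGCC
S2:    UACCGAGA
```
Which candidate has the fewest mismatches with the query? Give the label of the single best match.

Hamming distances to query — S1: 6; S2: 5.
Smallest is S2 with 5 mismatches.

S2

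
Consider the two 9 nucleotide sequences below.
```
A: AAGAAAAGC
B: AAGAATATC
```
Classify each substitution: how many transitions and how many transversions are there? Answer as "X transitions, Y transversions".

Mismatches (1-based):
position 6: A→T (purine→pyrimidine, transversion)
position 8: G→T (purine→pyrimidine, transversion)

0 transitions, 2 transversions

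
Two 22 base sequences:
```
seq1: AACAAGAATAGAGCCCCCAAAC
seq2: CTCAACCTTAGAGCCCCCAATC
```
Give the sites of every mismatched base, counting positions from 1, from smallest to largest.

1, 2, 6, 7, 8, 21

Differences at site 1 (A→C), site 2 (A→T), site 6 (G→C), site 7 (A→C), site 8 (A→T), site 21 (A→T).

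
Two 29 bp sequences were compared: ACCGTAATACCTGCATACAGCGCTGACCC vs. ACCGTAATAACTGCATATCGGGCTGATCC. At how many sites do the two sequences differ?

5

Comparing position by position, 5 sites differ: 10 (C/A), 18 (C/T), 19 (A/C), 21 (C/G), 27 (C/T).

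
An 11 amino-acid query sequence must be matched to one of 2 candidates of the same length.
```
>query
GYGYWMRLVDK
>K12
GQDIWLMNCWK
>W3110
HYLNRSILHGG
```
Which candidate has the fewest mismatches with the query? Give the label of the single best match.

K12 differs at 8 positions; W3110 differs at 9 positions. The closest is K12.

K12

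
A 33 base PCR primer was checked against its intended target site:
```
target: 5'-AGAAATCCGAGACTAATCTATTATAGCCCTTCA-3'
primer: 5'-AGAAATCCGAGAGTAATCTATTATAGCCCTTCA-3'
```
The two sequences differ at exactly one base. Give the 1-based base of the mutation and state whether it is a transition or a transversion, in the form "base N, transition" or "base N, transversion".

base 13, transversion

Base 13 changes C→G. C is a pyrimidine and G is a purine, so this is a transversion.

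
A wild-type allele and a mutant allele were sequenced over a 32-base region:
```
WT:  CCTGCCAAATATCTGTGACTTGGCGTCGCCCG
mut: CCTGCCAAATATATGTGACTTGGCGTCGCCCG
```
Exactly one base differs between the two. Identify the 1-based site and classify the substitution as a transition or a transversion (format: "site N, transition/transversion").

site 13, transversion

The sequences differ only at site 13: C→A (pyrimidine→purine), a transversion.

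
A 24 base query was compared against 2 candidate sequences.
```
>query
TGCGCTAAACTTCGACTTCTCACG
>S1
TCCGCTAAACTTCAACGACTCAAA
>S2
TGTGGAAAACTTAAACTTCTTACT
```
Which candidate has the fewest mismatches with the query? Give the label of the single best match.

S1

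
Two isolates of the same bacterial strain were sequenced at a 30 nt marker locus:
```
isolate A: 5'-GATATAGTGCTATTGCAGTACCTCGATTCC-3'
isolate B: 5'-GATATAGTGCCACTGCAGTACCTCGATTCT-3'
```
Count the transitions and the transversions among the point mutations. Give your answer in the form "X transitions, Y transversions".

Transitions (purine↔purine or pyrimidine↔pyrimidine): 11 T→C, 13 T→C, 30 C→T.
Transversions (purine↔pyrimidine): none.

3 transitions, 0 transversions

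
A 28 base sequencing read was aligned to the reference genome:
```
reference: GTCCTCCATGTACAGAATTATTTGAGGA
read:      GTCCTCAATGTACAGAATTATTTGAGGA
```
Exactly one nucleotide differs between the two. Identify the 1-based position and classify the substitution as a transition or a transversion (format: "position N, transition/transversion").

Position 7 changes C→A. C is a pyrimidine and A is a purine, so this is a transversion.

position 7, transversion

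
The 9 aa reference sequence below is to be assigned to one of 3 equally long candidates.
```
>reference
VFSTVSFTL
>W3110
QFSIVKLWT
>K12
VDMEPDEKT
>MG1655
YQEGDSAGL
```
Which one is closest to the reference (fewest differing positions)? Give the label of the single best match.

W3110

Hamming distances to reference — W3110: 6; K12: 8; MG1655: 7.
Smallest is W3110 with 6 mismatches.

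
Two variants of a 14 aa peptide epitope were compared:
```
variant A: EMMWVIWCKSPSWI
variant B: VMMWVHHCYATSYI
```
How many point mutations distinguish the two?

7

Mismatches (1-based): residue 1: E→V; residue 6: I→H; residue 7: W→H; residue 9: K→Y; residue 10: S→A; residue 11: P→T; residue 13: W→Y.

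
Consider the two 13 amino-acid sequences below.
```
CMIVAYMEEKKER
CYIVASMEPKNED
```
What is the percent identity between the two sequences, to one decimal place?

61.5%

5 positions differ (2, 6, 9, 11, 13), so 8 of 13 match: 8/13 = 61.54%.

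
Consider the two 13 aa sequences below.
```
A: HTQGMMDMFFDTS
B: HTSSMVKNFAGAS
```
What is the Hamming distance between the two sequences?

8

The sequences differ at residues 3, 4, 6, 7, 8, 10, 11, 12 (1-based) — 8 in total.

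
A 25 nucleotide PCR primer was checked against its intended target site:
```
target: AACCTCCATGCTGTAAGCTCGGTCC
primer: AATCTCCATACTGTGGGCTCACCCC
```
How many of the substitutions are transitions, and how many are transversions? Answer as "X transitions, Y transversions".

6 transitions, 1 transversion

Transitions (purine↔purine or pyrimidine↔pyrimidine): 3 C→T, 10 G→A, 15 A→G, 16 A→G, 21 G→A, 23 T→C.
Transversions (purine↔pyrimidine): 22 G→C.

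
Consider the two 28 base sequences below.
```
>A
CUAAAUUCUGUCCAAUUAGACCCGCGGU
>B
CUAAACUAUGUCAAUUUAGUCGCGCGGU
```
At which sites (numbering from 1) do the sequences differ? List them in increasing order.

6, 8, 13, 15, 20, 22

Scanning 1-based: 6: U/C; 8: C/A; 13: C/A; 15: A/U; 20: A/U; 22: C/G.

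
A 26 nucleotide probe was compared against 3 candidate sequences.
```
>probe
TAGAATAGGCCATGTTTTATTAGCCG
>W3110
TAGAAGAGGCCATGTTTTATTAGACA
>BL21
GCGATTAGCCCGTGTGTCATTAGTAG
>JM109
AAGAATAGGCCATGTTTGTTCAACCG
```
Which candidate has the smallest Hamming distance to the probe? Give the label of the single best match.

W3110

Hamming distances to probe — W3110: 3; BL21: 9; JM109: 5.
Smallest is W3110 with 3 mismatches.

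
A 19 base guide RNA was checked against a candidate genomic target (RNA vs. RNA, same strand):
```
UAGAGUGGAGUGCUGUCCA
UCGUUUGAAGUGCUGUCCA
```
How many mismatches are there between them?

4

Mismatches (1-based): site 2: A→C; site 4: A→U; site 5: G→U; site 8: G→A.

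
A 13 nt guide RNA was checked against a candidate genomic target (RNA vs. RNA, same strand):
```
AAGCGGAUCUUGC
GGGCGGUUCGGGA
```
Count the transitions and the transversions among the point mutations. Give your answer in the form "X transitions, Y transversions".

2 transitions, 4 transversions

Transitions (purine↔purine or pyrimidine↔pyrimidine): 1 A→G, 2 A→G.
Transversions (purine↔pyrimidine): 7 A→U, 10 U→G, 11 U→G, 13 C→A.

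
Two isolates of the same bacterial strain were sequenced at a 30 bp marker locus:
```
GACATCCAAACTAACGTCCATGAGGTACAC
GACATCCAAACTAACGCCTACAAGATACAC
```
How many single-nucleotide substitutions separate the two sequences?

5

Mismatches (1-based): site 17: T→C; site 19: C→T; site 21: T→C; site 22: G→A; site 25: G→A.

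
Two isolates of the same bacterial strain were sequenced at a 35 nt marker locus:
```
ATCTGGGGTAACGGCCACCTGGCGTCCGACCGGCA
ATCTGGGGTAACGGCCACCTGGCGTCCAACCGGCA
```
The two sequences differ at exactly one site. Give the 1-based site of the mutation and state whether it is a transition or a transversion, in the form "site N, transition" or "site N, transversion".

site 28, transition

Site 28 changes G→A. G is a purine and A is a purine, so this is a transition.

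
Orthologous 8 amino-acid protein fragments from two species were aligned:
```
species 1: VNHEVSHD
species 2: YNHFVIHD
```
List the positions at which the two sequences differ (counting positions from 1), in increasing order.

1, 4, 6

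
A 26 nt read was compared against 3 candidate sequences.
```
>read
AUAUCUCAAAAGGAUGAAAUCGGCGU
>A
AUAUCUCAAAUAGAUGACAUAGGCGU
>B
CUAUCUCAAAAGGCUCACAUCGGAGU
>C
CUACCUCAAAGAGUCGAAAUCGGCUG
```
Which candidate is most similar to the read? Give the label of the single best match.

A

Hamming distances to read — A: 4; B: 5; C: 8.
Smallest is A with 4 mismatches.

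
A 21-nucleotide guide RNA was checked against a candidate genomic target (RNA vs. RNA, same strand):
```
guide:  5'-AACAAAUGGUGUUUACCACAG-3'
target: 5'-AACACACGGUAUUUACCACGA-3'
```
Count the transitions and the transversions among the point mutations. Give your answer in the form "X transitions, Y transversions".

4 transitions, 1 transversion

Transitions (purine↔purine or pyrimidine↔pyrimidine): 7 U→C, 11 G→A, 20 A→G, 21 G→A.
Transversions (purine↔pyrimidine): 5 A→C.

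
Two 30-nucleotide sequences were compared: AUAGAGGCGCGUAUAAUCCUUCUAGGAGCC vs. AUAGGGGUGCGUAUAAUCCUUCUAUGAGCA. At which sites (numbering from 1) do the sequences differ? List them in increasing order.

Differences at site 5 (A→G), site 8 (C→U), site 25 (G→U), site 30 (C→A).

5, 8, 25, 30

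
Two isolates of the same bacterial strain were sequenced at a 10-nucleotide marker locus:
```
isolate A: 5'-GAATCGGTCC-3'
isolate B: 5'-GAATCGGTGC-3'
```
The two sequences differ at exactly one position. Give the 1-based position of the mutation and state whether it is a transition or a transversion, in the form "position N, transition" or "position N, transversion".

position 9, transversion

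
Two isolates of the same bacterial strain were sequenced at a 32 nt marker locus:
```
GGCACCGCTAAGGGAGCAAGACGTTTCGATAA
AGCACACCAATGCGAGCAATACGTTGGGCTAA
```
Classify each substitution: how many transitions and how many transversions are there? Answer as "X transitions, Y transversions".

Mismatches (1-based):
base 1: G→A (purine→purine, transition)
base 6: C→A (pyrimidine→purine, transversion)
base 7: G→C (purine→pyrimidine, transversion)
base 9: T→A (pyrimidine→purine, transversion)
base 11: A→T (purine→pyrimidine, transversion)
base 13: G→C (purine→pyrimidine, transversion)
base 20: G→T (purine→pyrimidine, transversion)
base 26: T→G (pyrimidine→purine, transversion)
base 27: C→G (pyrimidine→purine, transversion)
base 29: A→C (purine→pyrimidine, transversion)

1 transition, 9 transversions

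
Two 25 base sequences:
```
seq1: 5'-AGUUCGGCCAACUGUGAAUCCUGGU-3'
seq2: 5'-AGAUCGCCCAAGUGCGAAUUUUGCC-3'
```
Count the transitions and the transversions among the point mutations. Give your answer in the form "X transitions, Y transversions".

Transitions (purine↔purine or pyrimidine↔pyrimidine): 15 U→C, 20 C→U, 21 C→U, 25 U→C.
Transversions (purine↔pyrimidine): 3 U→A, 7 G→C, 12 C→G, 24 G→C.

4 transitions, 4 transversions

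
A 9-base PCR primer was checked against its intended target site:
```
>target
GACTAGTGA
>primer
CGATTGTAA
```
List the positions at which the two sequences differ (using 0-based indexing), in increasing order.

Differences at position 0 (G→C), position 1 (A→G), position 2 (C→A), position 4 (A→T), position 7 (G→A).

0, 1, 2, 4, 7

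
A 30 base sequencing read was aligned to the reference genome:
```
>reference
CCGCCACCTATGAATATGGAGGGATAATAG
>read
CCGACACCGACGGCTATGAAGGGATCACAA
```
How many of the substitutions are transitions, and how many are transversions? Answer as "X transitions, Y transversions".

5 transitions, 4 transversions

Mismatches (1-based):
position 4: C→A (pyrimidine→purine, transversion)
position 9: T→G (pyrimidine→purine, transversion)
position 11: T→C (pyrimidine→pyrimidine, transition)
position 13: A→G (purine→purine, transition)
position 14: A→C (purine→pyrimidine, transversion)
position 19: G→A (purine→purine, transition)
position 26: A→C (purine→pyrimidine, transversion)
position 28: T→C (pyrimidine→pyrimidine, transition)
position 30: G→A (purine→purine, transition)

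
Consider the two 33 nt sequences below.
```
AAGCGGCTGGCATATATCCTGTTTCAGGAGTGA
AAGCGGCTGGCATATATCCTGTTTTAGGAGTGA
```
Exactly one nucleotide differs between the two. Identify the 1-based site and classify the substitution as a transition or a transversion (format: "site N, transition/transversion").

The sequences differ only at site 25: C→T (pyrimidine→pyrimidine), a transition.

site 25, transition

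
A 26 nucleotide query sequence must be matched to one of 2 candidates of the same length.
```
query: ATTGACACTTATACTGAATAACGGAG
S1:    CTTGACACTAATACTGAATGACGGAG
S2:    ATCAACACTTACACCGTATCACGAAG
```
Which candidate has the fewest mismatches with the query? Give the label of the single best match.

S1

Hamming distances to query — S1: 3; S2: 7.
Smallest is S1 with 3 mismatches.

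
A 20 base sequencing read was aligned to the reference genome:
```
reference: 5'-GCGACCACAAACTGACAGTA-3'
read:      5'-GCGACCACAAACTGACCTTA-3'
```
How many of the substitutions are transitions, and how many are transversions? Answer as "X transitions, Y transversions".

Transitions (purine↔purine or pyrimidine↔pyrimidine): none.
Transversions (purine↔pyrimidine): 17 A→C, 18 G→T.

0 transitions, 2 transversions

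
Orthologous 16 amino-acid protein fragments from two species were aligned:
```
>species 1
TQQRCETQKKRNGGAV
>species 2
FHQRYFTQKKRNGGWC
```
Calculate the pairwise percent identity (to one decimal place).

62.5%

6 positions differ (1, 2, 5, 6, 15, 16), so 10 of 16 match: 10/16 = 62.5%.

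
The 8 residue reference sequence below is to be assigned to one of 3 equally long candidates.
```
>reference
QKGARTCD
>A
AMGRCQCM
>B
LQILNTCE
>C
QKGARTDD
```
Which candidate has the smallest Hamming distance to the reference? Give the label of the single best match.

Hamming distances to reference — A: 6; B: 6; C: 1.
Smallest is C with 1 mismatch.

C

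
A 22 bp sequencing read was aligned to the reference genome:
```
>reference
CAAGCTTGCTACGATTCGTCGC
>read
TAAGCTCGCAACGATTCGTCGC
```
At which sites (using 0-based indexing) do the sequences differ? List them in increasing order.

Differences at site 0 (C→T), site 6 (T→C), site 9 (T→A).

0, 6, 9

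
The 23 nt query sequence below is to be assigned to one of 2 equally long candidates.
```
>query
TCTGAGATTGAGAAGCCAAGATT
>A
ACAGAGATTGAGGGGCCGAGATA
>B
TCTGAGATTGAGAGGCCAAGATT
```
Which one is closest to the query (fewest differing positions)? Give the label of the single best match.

B

Hamming distances to query — A: 6; B: 1.
Smallest is B with 1 mismatch.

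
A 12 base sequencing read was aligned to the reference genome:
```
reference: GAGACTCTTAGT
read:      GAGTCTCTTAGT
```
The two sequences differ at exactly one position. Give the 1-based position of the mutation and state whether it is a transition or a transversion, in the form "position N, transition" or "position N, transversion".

position 4, transversion

The sequences differ only at position 4: A→T (purine→pyrimidine), a transversion.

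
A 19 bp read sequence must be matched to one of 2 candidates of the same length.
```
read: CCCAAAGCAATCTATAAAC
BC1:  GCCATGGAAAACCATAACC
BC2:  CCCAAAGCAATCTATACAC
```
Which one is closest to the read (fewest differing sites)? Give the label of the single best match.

BC2

BC1 differs at 7 sites; BC2 differs at 1 site. The closest is BC2.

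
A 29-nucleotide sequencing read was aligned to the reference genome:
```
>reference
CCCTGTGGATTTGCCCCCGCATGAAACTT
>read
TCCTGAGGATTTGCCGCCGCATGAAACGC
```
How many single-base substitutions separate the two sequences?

Mismatches (1-based): site 1: C→T; site 6: T→A; site 16: C→G; site 28: T→G; site 29: T→C.

5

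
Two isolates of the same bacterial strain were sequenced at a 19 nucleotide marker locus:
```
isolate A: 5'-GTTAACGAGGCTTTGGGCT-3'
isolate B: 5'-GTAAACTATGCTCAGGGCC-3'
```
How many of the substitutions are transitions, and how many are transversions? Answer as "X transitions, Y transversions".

2 transitions, 4 transversions

Mismatches (1-based):
base 3: T→A (pyrimidine→purine, transversion)
base 7: G→T (purine→pyrimidine, transversion)
base 9: G→T (purine→pyrimidine, transversion)
base 13: T→C (pyrimidine→pyrimidine, transition)
base 14: T→A (pyrimidine→purine, transversion)
base 19: T→C (pyrimidine→pyrimidine, transition)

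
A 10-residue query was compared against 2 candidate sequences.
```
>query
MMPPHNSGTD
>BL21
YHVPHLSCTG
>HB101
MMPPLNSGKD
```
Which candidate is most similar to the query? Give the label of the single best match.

Hamming distances to query — BL21: 6; HB101: 2.
Smallest is HB101 with 2 mismatches.

HB101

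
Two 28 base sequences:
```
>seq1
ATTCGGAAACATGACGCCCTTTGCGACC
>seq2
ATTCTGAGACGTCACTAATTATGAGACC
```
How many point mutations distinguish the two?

Comparing position by position, 10 bases differ: 5 (G/T), 8 (A/G), 11 (A/G), 13 (G/C), 16 (G/T), 17 (C/A), 18 (C/A), 19 (C/T), 21 (T/A), 24 (C/A).

10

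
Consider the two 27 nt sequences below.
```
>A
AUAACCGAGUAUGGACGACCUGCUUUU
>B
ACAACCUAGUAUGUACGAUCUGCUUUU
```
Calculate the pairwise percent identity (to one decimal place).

85.2%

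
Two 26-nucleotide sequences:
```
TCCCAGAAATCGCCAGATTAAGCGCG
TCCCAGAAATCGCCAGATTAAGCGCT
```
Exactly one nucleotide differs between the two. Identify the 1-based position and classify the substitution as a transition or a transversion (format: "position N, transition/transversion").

position 26, transversion

The sequences differ only at position 26: G→T (purine→pyrimidine), a transversion.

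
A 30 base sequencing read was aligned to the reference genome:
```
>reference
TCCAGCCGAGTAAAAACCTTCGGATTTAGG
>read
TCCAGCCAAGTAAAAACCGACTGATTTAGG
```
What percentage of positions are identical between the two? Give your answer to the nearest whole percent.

87%

Mismatches at positions 8, 19, 20, 22 (1-based): 4 of 30.
Identical positions: 26/30 = 86.67% → 87%.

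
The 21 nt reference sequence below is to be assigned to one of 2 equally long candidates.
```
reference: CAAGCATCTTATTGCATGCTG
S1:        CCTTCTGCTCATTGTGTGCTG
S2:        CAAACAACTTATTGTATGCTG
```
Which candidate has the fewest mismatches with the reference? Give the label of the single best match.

S1 differs at 8 sites; S2 differs at 3 sites. The closest is S2.

S2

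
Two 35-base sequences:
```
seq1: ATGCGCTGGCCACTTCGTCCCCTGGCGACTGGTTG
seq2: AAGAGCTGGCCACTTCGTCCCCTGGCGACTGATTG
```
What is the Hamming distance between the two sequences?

3

Mismatches (1-based): site 2: T→A; site 4: C→A; site 32: G→A.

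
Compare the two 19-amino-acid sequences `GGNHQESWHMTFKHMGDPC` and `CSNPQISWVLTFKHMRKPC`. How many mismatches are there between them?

8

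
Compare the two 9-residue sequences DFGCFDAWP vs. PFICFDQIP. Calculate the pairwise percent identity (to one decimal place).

Mismatches at positions 1, 3, 7, 8 (1-based): 4 of 9.
Identical positions: 5/9 = 55.56% → 55.6%.

55.6%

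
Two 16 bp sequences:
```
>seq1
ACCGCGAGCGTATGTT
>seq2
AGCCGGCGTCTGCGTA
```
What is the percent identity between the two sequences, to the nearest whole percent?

44%

9 positions differ (2, 4, 5, 7, 9, 10, 12, 13, 16), so 7 of 16 match: 7/16 = 43.75%.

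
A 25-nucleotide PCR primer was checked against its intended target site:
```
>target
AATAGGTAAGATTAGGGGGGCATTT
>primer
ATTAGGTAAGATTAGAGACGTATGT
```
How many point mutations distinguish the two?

The sequences differ at sites 2, 16, 18, 19, 21, 24 (1-based) — 6 in total.

6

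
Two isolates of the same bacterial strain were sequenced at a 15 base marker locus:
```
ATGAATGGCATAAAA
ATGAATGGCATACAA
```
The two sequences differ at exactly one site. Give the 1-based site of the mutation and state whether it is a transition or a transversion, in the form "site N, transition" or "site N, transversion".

site 13, transversion

Site 13 changes A→C. A is a purine and C is a pyrimidine, so this is a transversion.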